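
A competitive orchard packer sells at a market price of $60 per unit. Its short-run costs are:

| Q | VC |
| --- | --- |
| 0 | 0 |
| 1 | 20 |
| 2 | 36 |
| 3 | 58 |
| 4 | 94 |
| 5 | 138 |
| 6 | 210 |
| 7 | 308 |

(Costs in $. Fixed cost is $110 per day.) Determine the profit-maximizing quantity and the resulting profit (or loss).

Compute π = P·Q − TC at each output: Q=0: -110; Q=1: -70; Q=2: -26; Q=3: 12; Q=4: 36; Q=5: 52; Q=6: 40; Q=7: 2.
Profit is maximized at Q = 5. AVC there is 138/5 = $27.60 ≤ P, so producing beats shutting down (which would give -$110).

Q = 5; profit = $52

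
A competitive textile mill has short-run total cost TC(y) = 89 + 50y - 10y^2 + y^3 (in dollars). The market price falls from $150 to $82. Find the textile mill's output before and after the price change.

MC = 50 - 20y + 3y^2; the shutdown threshold is min AVC = $25 (at y = 5).
At P = $150 ≥ min AVC, set P = MC on the rising branch: y = 10.
At P = $82 ≥ min AVC, set P = MC: y = 8. The firm stays open but cuts output.

Output falls from 10 to 8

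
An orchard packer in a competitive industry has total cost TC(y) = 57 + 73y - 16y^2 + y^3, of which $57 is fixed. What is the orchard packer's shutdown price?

The firm shuts down when price falls below the minimum of average variable cost. AVC = VC/y = 73 - 16y + y^2.
dAVC/dy = -16 + 2y = 0 gives y = 8. min AVC = 73 - 16·8 + 8^2 = 9.
For P < $9 the firm produces nothing.

$9 per unit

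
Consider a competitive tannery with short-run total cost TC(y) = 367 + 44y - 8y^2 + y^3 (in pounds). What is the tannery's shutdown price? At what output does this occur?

£28 per unit, at y = 4

The shutdown price is the minimum of AVC. VC = 44y - 8y^2 + y^3, so AVC = 44 - 8y + y^2.
At the minimum of AVC, MC = AVC. MC = 44 - 16y + 3y^2; setting MC = AVC gives 2y^2 - 8y = 0, so y = 4. min AVC = 28.
So the shutdown price is £28.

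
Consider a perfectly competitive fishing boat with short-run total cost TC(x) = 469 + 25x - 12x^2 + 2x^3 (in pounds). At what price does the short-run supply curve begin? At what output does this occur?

The shutdown price is the minimum of AVC. VC = 25x - 12x^2 + 2x^3, so AVC = 25 - 12x + 2x^2.
At the minimum of AVC, MC = AVC. MC = 25 - 24x + 6x^2; setting MC = AVC gives 4x^2 - 12x = 0, so x = 3. min AVC = 7.
For P < £7 the firm produces nothing.

£7 per unit, at x = 3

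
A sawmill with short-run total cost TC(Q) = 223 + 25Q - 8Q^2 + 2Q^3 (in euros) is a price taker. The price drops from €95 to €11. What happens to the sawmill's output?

AVC = 25 - 8Q + 2Q^2, minimized at Q = 2 where min AVC = €17. MC = 25 - 16Q + 6Q^2.
At P = €95 ≥ min AVC, set P = MC on the rising branch: Q = 5.
At P = €11 < min AVC = €17, price no longer covers variable cost at any output, so the firm shuts down: Q = 0.

Output falls from 5 to 0 (the firm shuts down)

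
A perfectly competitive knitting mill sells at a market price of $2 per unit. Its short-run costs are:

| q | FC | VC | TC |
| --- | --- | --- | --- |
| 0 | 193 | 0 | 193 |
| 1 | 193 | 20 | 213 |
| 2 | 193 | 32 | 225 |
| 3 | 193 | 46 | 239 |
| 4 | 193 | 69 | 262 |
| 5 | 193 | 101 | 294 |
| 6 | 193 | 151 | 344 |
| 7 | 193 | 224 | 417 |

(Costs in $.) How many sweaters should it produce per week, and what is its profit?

Profit at each row (π = 2q − TC): q=0: -193; q=1: -211; q=2: -221; q=3: -233; q=4: -254; q=5: -284; q=6: -332; q=7: -403.
Profit is highest at q = 0. Equivalently, the lowest AVC in the table is 46/3 ≈ $15.33 at q = 3, and P = $2 falls below it — price never covers variable cost, so the firm shuts down and loses only its fixed cost.

q = 0 (shut down); profit = -$193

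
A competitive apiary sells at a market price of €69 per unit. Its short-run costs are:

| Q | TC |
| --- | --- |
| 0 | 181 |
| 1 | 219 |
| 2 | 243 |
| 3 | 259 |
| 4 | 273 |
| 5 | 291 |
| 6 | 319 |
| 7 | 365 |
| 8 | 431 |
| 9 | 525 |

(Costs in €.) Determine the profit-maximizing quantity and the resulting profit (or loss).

Q = 8; profit = €121

Profit at each row (π = 69Q − TC): Q=0: -181; Q=1: -150; Q=2: -105; Q=3: -52; Q=4: 3; Q=5: 54; Q=6: 95; Q=7: 118; Q=8: 121; Q=9: 96.
Profit is maximized at Q = 8. AVC there is 250/8 = €31.25 ≤ P, so producing beats shutting down (which would give -€181).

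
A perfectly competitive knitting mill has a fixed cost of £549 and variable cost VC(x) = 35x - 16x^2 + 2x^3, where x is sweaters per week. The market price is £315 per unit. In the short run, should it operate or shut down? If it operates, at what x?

Strip out fixed cost: VC = 35x - 16x^2 + 2x^3. Then AVC = 35 - 16x + 2x^2 and MC = 35 - 32x + 6x^2.
AVC is minimized where dAVC/dx = -16 + 4x = 0, at x = 4; min AVC = 35 - 16·4 + 2·4^2 = £3.
Since P = £315 ≥ min AVC = £3, price covers variable cost and the firm should produce.
Solving P = MC: -280 - 32x + 6x^2 = 0 ⇒ x = -14/3 or 10. On the upward-sloping branch, x* = 10.
Check: AVC at x = 10 is £75 ≤ P, so revenue covers variable cost.
Profit = P·x − TC = 315·10 − 1299 = £1851.

Produce at x = 10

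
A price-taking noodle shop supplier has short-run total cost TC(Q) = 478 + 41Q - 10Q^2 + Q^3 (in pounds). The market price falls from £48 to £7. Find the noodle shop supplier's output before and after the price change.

Output falls from 7 to 0 (the firm shuts down)

MC = 41 - 20Q + 3Q^2; the shutdown threshold is min AVC = £16 (at Q = 5).
At P = £48 ≥ min AVC, set P = MC on the rising branch: Q = 7.
At P = £7 < min AVC = £16, price no longer covers variable cost at any output, so the firm shuts down: Q = 0.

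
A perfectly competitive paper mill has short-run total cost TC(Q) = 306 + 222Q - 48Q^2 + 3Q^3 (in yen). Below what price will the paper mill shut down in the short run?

¥30 per unit

The firm shuts down when price falls below the minimum of average variable cost. AVC = VC/Q = 222 - 48Q + 3Q^2.
dAVC/dQ = -48 + 6Q = 0 gives Q = 8. min AVC = 222 - 48·8 + 3·8^2 = 30.
The firm shuts down for any P below ¥30.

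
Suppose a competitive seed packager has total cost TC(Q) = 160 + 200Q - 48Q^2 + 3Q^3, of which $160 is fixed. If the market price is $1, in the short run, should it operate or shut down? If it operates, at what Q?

Shut down

Strip out fixed cost: VC = 200Q - 48Q^2 + 3Q^3. Then AVC = 200 - 48Q + 3Q^2 and MC = 200 - 96Q + 9Q^2.
AVC hits its minimum where MC = AVC, at Q = 8, giving min AVC = 200 - 48·8 + 3·8^2 = $8.
Since P = $1 < min AVC = $8, price fails to cover variable cost at any output.
Shutting down limits the loss to fixed cost, $160.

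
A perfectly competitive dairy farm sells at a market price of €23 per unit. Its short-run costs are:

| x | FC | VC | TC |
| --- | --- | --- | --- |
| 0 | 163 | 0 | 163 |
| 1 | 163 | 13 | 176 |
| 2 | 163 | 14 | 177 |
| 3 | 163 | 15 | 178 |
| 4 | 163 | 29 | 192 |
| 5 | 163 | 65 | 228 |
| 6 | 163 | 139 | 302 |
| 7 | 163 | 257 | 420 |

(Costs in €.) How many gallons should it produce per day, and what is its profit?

x = 4; profit = -€100

Compute π = P·x − TC at each output: x=0: -163; x=1: -153; x=2: -131; x=3: -109; x=4: -100; x=5: -113; x=6: -164; x=7: -259.
Profit is maximized at x = 4. AVC there is 29/4 = €7.25 ≤ P, so producing beats shutting down (which would give -€163).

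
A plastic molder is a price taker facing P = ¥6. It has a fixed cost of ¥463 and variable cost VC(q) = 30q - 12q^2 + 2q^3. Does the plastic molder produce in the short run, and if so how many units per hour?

Strip out fixed cost: VC = 30q - 12q^2 + 2q^3. Then AVC = 30 - 12q + 2q^2 and MC = 30 - 24q + 6q^2.
The AVC parabola has its vertex at q = 12/4 = 3, where AVC = 30 - 12·3 + 2·3^2 = ¥12.
Since P = ¥6 < min AVC = ¥12, price fails to cover variable cost at any output.
The firm minimizes its loss by shutting down and losing only its fixed cost of ¥463.

Shut down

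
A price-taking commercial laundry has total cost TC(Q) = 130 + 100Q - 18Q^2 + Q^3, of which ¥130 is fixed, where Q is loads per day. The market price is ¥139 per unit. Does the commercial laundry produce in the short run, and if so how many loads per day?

Produce at Q = 13

Variable cost is VC = 100Q - 18Q^2 + Q^3, so AVC = VC/Q = 100 - 18Q + Q^2 and MC = dTC/dQ = 100 - 36Q + 3Q^2.
AVC is minimized where dAVC/dQ = -18 + 2Q = 0, at Q = 9; min AVC = 100 - 18·9 + 9^2 = ¥19.
Since P = ¥139 ≥ min AVC = ¥19, price covers variable cost and the firm should produce.
Set P = MC: 139 = 100 - 36Q + 3Q^2 → -39 - 36Q + 3Q^2 = 0. The roots are Q = -1 and Q = 13; the profit-maximizing output is on the rising part of MC, so Q* = 13.
Check: AVC at Q = 13 is ¥35 ≤ P, so revenue covers variable cost.
Profit = P·Q − TC = 139·13 − 585 = ¥1222.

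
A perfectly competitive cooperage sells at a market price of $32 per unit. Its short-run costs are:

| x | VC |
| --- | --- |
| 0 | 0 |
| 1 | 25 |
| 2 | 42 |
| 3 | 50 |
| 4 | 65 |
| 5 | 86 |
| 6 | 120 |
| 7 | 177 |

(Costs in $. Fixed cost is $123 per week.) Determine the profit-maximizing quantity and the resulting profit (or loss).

x = 5; profit = -$49

Compute π = P·x − TC at each output: x=0: -123; x=1: -116; x=2: -101; x=3: -77; x=4: -60; x=5: -49; x=6: -51; x=7: -76.
Profit is maximized at x = 5. AVC there is 86/5 = $17.20 ≤ P, so producing beats shutting down (which would give -$123).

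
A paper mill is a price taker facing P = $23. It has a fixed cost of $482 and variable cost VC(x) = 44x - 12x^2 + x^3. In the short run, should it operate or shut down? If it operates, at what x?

Produce at x = 7

From TC, MC = TC'(x) = 44 - 24x + 3x^2 and AVC = VC/x = 44 - 12x + x^2.
The AVC parabola has its vertex at x = 12/2 = 6, where AVC = 44 - 12·6 + 6^2 = $8.
Since P = $23 ≥ min AVC = $8, price covers variable cost and the firm should produce.
Solving P = MC: 21 - 24x + 3x^2 = 0 ⇒ x = 1 or 7. On the upward-sloping branch, x* = 7.
Check: AVC at x = 7 is $9 ≤ P, so revenue covers variable cost.
Profit = P·x − TC = 23·7 − 545 = -$384, a loss, but smaller than the $482 fixed cost the firm would lose by shutting down.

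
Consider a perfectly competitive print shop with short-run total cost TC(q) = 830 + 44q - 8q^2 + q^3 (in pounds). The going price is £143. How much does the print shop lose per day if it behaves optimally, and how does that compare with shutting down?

AVC = 44 - 8q + q^2 has its minimum £28 at q = 4; price £143 clears that bar, so the firm operates.
MC = 44 - 16q + 3q^2. Setting P = MC and taking the root on the rising branch gives q* = 9.
TR = 143·9 = 1287. TC = 830 + 477 = 1307. Profit = 1287 − 1307 = -£20.
Shutting down would mean losing the fixed cost of £830, so operating at a loss of £20 is better by £810.

Profit = -£20 at q = 9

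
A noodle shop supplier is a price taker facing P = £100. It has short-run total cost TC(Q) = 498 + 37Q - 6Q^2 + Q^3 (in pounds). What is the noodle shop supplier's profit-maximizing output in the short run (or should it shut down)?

Produce at Q = 7

From TC, MC = TC'(Q) = 37 - 12Q + 3Q^2 and AVC = VC/Q = 37 - 6Q + Q^2.
The AVC parabola has its vertex at Q = 6/2 = 3, where AVC = 37 - 6·3 + 3^2 = £28.
Because £100 ≥ £28, revenue can cover variable cost; the firm operates.
Solving P = MC: -63 - 12Q + 3Q^2 = 0 ⇒ Q = -3 or 7. On the upward-sloping branch, Q* = 7.
Check: AVC at Q = 7 is £44 ≤ P, so revenue covers variable cost.
Profit = P·Q − TC = 100·7 − 806 = -£106, a loss, but smaller than the £498 fixed cost the firm would lose by shutting down.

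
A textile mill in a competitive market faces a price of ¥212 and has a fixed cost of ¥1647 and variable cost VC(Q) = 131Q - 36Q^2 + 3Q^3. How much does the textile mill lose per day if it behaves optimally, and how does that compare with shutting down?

Profit = -¥189 at Q = 9

AVC = 131 - 36Q + 3Q^2 has its minimum ¥23 at Q = 6; price ¥212 clears that bar, so the firm operates.
With MC = 131 - 72Q + 9Q^2, P = MC on the upward-sloping part at Q* = 9.
TR = 212·9 = 1908. TC = 1647 + 450 = 2097. Profit = 1908 − 2097 = -¥189.
Shutting down would mean losing the fixed cost of ¥1647, so operating at a loss of ¥189 is better by ¥1458.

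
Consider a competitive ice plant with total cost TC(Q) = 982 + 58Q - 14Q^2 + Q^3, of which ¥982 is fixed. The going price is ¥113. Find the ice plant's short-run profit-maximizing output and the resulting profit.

AVC = 58 - 14Q + Q^2; min AVC = ¥9 at Q = 7. Since P = ¥113 ≥ min AVC, the firm produces.
MC = 58 - 28Q + 3Q^2. Setting P = MC and taking the root on the rising branch gives Q* = 11.
TR = 113·11 = 1243. TC = 982 + 275 = 1257. Profit = 1243 − 1257 = -¥14.
Shutting down would mean losing the fixed cost of ¥982, so operating at a loss of ¥14 is better by ¥968.

Profit = -¥14 at Q = 11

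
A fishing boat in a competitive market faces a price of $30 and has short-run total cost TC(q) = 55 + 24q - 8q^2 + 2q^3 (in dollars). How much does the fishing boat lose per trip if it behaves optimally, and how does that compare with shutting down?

AVC = 24 - 8q + 2q^2 has its minimum $16 at q = 2; price $30 clears that bar, so the firm operates.
With MC = 24 - 16q + 6q^2, P = MC on the upward-sloping part at q* = 3.
TR = 30·3 = 90. TC = 55 + 54 = 109. Profit = 90 − 109 = -$19.
By producing, the firm covers all variable cost plus $36 of fixed cost; shutting down would lose the full $55.

Profit = -$19 at q = 3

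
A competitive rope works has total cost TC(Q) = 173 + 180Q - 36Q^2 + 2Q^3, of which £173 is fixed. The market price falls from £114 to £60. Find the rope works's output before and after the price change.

Output falls from 11 to 10

MC = 180 - 72Q + 6Q^2; the shutdown threshold is min AVC = £18 (at Q = 9).
At P = £114 ≥ min AVC, set P = MC on the rising branch: Q = 11.
At P = £60 ≥ min AVC, set P = MC: Q = 10. The firm stays open but cuts output.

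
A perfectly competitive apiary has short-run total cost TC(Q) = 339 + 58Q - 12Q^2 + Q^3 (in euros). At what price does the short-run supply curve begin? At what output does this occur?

Short-run supply begins at min AVC. From VC = 58Q - 12Q^2 + Q^3, AVC = 58 - 12Q + Q^2.
dAVC/dQ = -12 + 2Q = 0 gives Q = 6. min AVC = 58 - 12·6 + 6^2 = 22.
The firm shuts down for any P below €22.

€22 per unit, at Q = 6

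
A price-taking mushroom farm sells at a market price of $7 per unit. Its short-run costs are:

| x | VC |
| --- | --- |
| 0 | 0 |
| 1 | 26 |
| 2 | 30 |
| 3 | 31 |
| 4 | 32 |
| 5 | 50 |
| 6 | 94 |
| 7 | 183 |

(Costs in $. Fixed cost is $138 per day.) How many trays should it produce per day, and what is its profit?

x = 0 (shut down); profit = -$138

Profit at each row (π = 7x − TC): x=0: -138; x=1: -157; x=2: -154; x=3: -148; x=4: -142; x=5: -153; x=6: -190; x=7: -272.
Profit is highest at x = 0. Equivalently, the lowest AVC in the table is 32/4 ≈ $8 at x = 4, and P = $7 falls below it — price never covers variable cost, so the firm shuts down and loses only its fixed cost.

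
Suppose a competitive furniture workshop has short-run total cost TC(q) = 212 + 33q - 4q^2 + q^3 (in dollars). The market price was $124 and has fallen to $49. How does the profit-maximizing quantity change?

Output falls from 7 to 4

AVC = 33 - 4q + q^2, minimized at q = 2 where min AVC = $29. MC = 33 - 8q + 3q^2.
At P = $124 ≥ min AVC, set P = MC on the rising branch: q = 7.
At P = $49 ≥ min AVC, set P = MC: q = 4. The firm stays open but cuts output.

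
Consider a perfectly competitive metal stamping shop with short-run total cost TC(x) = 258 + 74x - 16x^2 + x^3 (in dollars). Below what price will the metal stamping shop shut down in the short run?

$10 per unit

Short-run supply begins at min AVC. From VC = 74x - 16x^2 + x^3, AVC = 74 - 16x + x^2.
dAVC/dx = -16 + 2x = 0 gives x = 8. min AVC = 74 - 16·8 + 8^2 = 10.
So the shutdown price is $10.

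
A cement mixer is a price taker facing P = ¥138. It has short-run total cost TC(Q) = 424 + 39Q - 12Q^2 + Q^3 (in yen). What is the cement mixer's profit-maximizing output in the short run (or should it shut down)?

Produce at Q = 11

Strip out fixed cost: VC = 39Q - 12Q^2 + Q^3. Then AVC = 39 - 12Q + Q^2 and MC = 39 - 24Q + 3Q^2.
AVC hits its minimum where MC = AVC, at Q = 6, giving min AVC = 39 - 12·6 + 6^2 = ¥3.
Because ¥138 ≥ ¥3, revenue can cover variable cost; the firm operates.
P = MC gives -99 - 24Q + 3Q^2 = 0, with roots -3 and 11. Take the larger (rising MC): Q* = 11.
Check: AVC at Q = 11 is ¥28 ≤ P, so revenue covers variable cost.
Profit = P·Q − TC = 138·11 − 732 = ¥786.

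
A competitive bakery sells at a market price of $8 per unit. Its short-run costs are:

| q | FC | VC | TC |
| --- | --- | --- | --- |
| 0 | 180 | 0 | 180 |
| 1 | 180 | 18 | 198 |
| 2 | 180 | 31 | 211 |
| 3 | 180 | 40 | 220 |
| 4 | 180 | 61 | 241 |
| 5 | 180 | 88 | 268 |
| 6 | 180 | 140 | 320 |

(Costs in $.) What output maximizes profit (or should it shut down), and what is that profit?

Profit at each row (π = 8q − TC): q=0: -180; q=1: -190; q=2: -195; q=3: -196; q=4: -209; q=5: -228; q=6: -272.
Profit is highest at q = 0. Equivalently, the lowest AVC in the table is 40/3 ≈ $13.33 at q = 3, and P = $8 falls below it — price never covers variable cost, so the firm shuts down and loses only its fixed cost.

q = 0 (shut down); profit = -$180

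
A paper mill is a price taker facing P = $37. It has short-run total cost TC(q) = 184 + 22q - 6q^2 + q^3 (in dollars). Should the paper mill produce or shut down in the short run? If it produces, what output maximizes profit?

Produce at q = 5

Strip out fixed cost: VC = 22q - 6q^2 + q^3. Then AVC = 22 - 6q + q^2 and MC = 22 - 12q + 3q^2.
The AVC parabola has its vertex at q = 6/2 = 3, where AVC = 22 - 6·3 + 3^2 = $13.
Because $37 ≥ $13, revenue can cover variable cost; the firm operates.
Set P = MC: 37 = 22 - 12q + 3q^2 → -15 - 12q + 3q^2 = 0. The roots are q = -1 and q = 5; the profit-maximizing output is on the rising part of MC, so q* = 5.
Check: AVC at q = 5 is $17 ≤ P, so revenue covers variable cost.
Profit = P·q − TC = 37·5 − 269 = -$84, a loss, but smaller than the $184 fixed cost the firm would lose by shutting down.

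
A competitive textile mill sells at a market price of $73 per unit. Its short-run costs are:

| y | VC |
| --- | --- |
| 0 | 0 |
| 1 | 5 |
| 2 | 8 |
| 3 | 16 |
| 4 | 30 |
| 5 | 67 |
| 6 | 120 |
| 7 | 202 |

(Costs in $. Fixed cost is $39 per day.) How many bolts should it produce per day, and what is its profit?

y = 6; profit = $279

Tabulate TR − TC: y=0: -39; y=1: 29; y=2: 99; y=3: 164; y=4: 223; y=5: 259; y=6: 279; y=7: 270.
Profit is maximized at y = 6. AVC there is 120/6 = $20 ≤ P, so producing beats shutting down (which would give -$39).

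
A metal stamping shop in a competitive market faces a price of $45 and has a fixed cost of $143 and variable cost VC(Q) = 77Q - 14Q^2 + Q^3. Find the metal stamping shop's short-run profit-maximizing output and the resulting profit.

AVC = 77 - 14Q + Q^2 has its minimum $28 at Q = 7; price $45 clears that bar, so the firm operates.
MC = 77 - 28Q + 3Q^2. Setting P = MC and taking the root on the rising branch gives Q* = 8.
TR = 45·8 = 360. TC = 143 + 232 = 375. Profit = 360 − 375 = -$15.
By producing, the firm covers all variable cost plus $128 of fixed cost; shutting down would lose the full $143.

Profit = -$15 at Q = 8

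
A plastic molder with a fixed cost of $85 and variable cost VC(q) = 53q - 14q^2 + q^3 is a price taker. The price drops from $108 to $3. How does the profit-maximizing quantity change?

AVC = 53 - 14q + q^2, minimized at q = 7 where min AVC = $4. MC = 53 - 28q + 3q^2.
At P = $108 ≥ min AVC, set P = MC on the rising branch: q = 11.
At P = $3 < min AVC = $4, price no longer covers variable cost at any output, so the firm shuts down: q = 0.

Output falls from 11 to 0 (the firm shuts down)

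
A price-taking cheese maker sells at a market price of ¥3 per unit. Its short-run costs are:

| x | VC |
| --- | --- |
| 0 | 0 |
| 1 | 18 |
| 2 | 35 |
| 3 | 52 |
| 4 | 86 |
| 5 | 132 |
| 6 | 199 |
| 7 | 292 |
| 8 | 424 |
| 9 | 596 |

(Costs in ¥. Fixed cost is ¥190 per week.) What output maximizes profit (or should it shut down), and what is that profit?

x = 0 (shut down); profit = -¥190

Tabulate TR − TC: x=0: -190; x=1: -205; x=2: -219; x=3: -233; x=4: -264; x=5: -307; x=6: -371; x=7: -461; x=8: -590; x=9: -759.
Profit is highest at x = 0. Equivalently, the lowest AVC in the table is 52/3 ≈ ¥17.33 at x = 3, and P = ¥3 falls below it — price never covers variable cost, so the firm shuts down and loses only its fixed cost.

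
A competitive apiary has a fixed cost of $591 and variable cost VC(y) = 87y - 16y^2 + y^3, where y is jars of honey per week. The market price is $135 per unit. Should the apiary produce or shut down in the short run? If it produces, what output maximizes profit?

Strip out fixed cost: VC = 87y - 16y^2 + y^3. Then AVC = 87 - 16y + y^2 and MC = 87 - 32y + 3y^2.
AVC hits its minimum where MC = AVC, at y = 8, giving min AVC = 87 - 16·8 + 8^2 = $23.
P = $135 exceeds min AVC = $23, so the firm stays open.
Set P = MC: 135 = 87 - 32y + 3y^2 → -48 - 32y + 3y^2 = 0. The roots are y = -4/3 and y = 12; the profit-maximizing output is on the rising part of MC, so y* = 12.
Check: AVC at y = 12 is $39 ≤ P, so revenue covers variable cost.
Profit = P·y − TC = 135·12 − 1059 = $561.

Produce at y = 12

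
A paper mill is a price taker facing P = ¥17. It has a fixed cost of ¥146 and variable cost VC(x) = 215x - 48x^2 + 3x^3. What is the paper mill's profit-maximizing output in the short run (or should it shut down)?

Strip out fixed cost: VC = 215x - 48x^2 + 3x^3. Then AVC = 215 - 48x + 3x^2 and MC = 215 - 96x + 9x^2.
AVC is minimized where dAVC/dx = -48 + 6x = 0, at x = 8; min AVC = 215 - 48·8 + 3·8^2 = ¥23.
Since P = ¥17 < min AVC = ¥23, price fails to cover variable cost at any output.
Shutting down limits the loss to fixed cost, ¥146.

Shut down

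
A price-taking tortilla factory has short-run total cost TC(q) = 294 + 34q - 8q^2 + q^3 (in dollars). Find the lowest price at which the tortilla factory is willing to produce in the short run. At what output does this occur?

The firm shuts down when price falls below the minimum of average variable cost. AVC = VC/q = 34 - 8q + q^2.
dAVC/dq = -8 + 2q = 0 gives q = 4. min AVC = 34 - 8·4 + 4^2 = 18.
For P < $18 the firm produces nothing.

$18 per unit, at q = 4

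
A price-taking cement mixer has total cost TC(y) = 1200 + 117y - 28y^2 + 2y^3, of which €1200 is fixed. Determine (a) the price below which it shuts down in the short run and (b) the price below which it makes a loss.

AVC = 117 - 28y + 2y^2; minimized at y = 7, giving min AVC = €19. That is the shutdown price.
ATC = 1200/y + 117 - 28y + 2y^2. Setting dATC/dy = −1200/y^2 − 28 + 4y = 0 gives y = 10 (since 4·10^3 − 28·10^2 = 1200).
min ATC = 1200/10 + 117 − 28·10 + 2·10^2 = €157. That is the break-even price.
Between these two prices the firm operates at a loss; above €157 it earns a profit.

Shutdown price = €19; break-even price = €157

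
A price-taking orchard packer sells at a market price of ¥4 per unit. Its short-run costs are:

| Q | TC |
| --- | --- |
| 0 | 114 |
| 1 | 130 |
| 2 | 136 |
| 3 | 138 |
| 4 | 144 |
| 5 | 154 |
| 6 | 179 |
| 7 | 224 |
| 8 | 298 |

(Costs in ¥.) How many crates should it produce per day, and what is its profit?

Profit at each row (π = 4Q − TC): Q=0: -114; Q=1: -126; Q=2: -128; Q=3: -126; Q=4: -128; Q=5: -134; Q=6: -155; Q=7: -196; Q=8: -266.
Profit is highest at Q = 0. Equivalently, the lowest AVC in the table is 30/4 ≈ ¥7.50 at Q = 4, and P = ¥4 falls below it — price never covers variable cost, so the firm shuts down and loses only its fixed cost.

Q = 0 (shut down); profit = -¥114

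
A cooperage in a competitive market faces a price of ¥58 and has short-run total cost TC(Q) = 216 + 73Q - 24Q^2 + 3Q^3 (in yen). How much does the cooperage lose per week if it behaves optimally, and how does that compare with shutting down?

Profit = -¥66 at Q = 5

AVC = 73 - 24Q + 3Q^2; min AVC = ¥25 at Q = 4. Since P = ¥58 ≥ min AVC, the firm produces.
MC = 73 - 48Q + 9Q^2. Setting P = MC and taking the root on the rising branch gives Q* = 5.
TR = 58·5 = 290. TC = 216 + 140 = 356. Profit = 290 − 356 = -¥66.
That loss of ¥66 beats the ¥216 the firm would lose by shutting down; producing recovers ¥150 of fixed cost.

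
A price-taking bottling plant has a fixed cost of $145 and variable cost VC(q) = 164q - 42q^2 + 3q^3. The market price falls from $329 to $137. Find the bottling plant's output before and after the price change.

Output falls from 11 to 9

MC = 164 - 84q + 9q^2; the shutdown threshold is min AVC = $17 (at q = 7).
With P = $329 above the shutdown price, P = MC gives q = 11.
At P = $137 ≥ min AVC, set P = MC: q = 9. The firm stays open but cuts output.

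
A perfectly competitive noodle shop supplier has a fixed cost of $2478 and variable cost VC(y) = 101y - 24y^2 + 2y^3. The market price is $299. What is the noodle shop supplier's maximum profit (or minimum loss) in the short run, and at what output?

AVC = 101 - 24y + 2y^2 has its minimum $29 at y = 6; price $299 clears that bar, so the firm operates.
MC = 101 - 48y + 6y^2. Setting P = MC and taking the root on the rising branch gives y* = 11.
TR = 299·11 = 3289. TC = 2478 + 869 = 3347. Profit = 3289 − 3347 = -$58.
By producing, the firm covers all variable cost plus $2420 of fixed cost; shutting down would lose the full $2478.

Profit = -$58 at y = 11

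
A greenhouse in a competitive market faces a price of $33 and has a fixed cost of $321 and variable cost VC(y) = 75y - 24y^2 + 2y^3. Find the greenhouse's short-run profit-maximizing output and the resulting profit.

AVC = 75 - 24y + 2y^2 has its minimum $3 at y = 6; price $33 clears that bar, so the firm operates.
With MC = 75 - 48y + 6y^2, P = MC on the upward-sloping part at y* = 7.
TR = 33·7 = 231. TC = 321 + 35 = 356. Profit = 231 − 356 = -$125.
By producing, the firm covers all variable cost plus $196 of fixed cost; shutting down would lose the full $321.

Profit = -$125 at y = 7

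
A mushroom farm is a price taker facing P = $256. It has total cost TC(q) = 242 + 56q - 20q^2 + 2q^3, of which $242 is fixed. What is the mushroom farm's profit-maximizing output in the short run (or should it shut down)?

Variable cost is VC = 56q - 20q^2 + 2q^3, so AVC = VC/q = 56 - 20q + 2q^2 and MC = dTC/dq = 56 - 40q + 6q^2.
AVC is minimized where dAVC/dq = -20 + 4q = 0, at q = 5; min AVC = 56 - 20·5 + 2·5^2 = $6.
Because $256 ≥ $6, revenue can cover variable cost; the firm operates.
P = MC gives -200 - 40q + 6q^2 = 0, with roots -10/3 and 10. Take the larger (rising MC): q* = 10.
Check: AVC at q = 10 is $56 ≤ P, so revenue covers variable cost.
Profit = P·q − TC = 256·10 − 802 = $1758.

Produce at q = 10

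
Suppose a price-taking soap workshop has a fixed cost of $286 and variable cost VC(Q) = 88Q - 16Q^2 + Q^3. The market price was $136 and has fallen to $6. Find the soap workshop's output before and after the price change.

AVC = 88 - 16Q + Q^2, minimized at Q = 8 where min AVC = $24. MC = 88 - 32Q + 3Q^2.
At P = $136 ≥ min AVC, set P = MC on the rising branch: Q = 12.
At P = $6 < min AVC = $24, price no longer covers variable cost at any output, so the firm shuts down: Q = 0.

Output falls from 12 to 0 (the firm shuts down)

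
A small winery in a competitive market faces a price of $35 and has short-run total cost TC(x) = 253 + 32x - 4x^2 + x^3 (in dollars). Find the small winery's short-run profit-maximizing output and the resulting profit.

AVC = 32 - 4x + x^2; min AVC = $28 at x = 2. Since P = $35 ≥ min AVC, the firm produces.
With MC = 32 - 8x + 3x^2, P = MC on the upward-sloping part at x* = 3.
TR = 35·3 = 105. TC = 253 + 87 = 340. Profit = 105 − 340 = -$235.
By producing, the firm covers all variable cost plus $18 of fixed cost; shutting down would lose the full $253.

Profit = -$235 at x = 3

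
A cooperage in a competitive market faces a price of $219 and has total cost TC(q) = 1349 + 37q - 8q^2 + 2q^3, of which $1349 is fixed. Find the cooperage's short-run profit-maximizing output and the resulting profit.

Profit = -$369 at q = 7

AVC = 37 - 8q + 2q^2; min AVC = $29 at q = 2. Since P = $219 ≥ min AVC, the firm produces.
With MC = 37 - 16q + 6q^2, P = MC on the upward-sloping part at q* = 7.
TR = 219·7 = 1533. TC = 1349 + 553 = 1902. Profit = 1533 − 1902 = -$369.
Shutting down would mean losing the fixed cost of $1349, so operating at a loss of $369 is better by $980.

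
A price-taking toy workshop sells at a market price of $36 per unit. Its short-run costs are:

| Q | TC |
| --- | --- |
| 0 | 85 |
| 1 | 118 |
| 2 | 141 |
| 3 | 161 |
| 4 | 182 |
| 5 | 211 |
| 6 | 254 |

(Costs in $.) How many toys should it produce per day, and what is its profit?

Tabulate TR − TC: Q=0: -85; Q=1: -82; Q=2: -69; Q=3: -53; Q=4: -38; Q=5: -31; Q=6: -38.
Profit is maximized at Q = 5. AVC there is 126/5 = $25.20 ≤ P, so producing beats shutting down (which would give -$85).

Q = 5; profit = -$31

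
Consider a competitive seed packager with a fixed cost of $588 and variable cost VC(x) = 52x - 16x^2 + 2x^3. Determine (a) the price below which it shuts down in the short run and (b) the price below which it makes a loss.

AVC = 52 - 16x + 2x^2; minimized at x = 4, giving min AVC = $20. That is the shutdown price.
ATC = 588/x + 52 - 16x + 2x^2. Setting dATC/dx = −588/x^2 − 16 + 4x = 0 gives x = 7 (since 4·7^3 − 16·7^2 = 588).
min ATC = 588/7 + 52 − 16·7 + 2·7^2 = $122. That is the break-even price.
Between these two prices the firm operates at a loss; above $122 it earns a profit.

Shutdown price = $20; break-even price = $122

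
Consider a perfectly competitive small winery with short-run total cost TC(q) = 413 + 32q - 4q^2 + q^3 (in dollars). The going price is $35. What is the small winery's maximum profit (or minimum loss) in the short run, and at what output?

Profit = -$395 at q = 3

AVC = 32 - 4q + q^2 has its minimum $28 at q = 2; price $35 clears that bar, so the firm operates.
With MC = 32 - 8q + 3q^2, P = MC on the upward-sloping part at q* = 3.
TR = 35·3 = 105. TC = 413 + 87 = 500. Profit = 105 − 500 = -$395.
That loss of $395 beats the $413 the firm would lose by shutting down; producing recovers $18 of fixed cost.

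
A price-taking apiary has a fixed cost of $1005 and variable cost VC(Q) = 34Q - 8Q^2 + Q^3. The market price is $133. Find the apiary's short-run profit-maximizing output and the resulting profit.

Profit = -$195 at Q = 9

AVC = 34 - 8Q + Q^2; min AVC = $18 at Q = 4. Since P = $133 ≥ min AVC, the firm produces.
MC = 34 - 16Q + 3Q^2. Setting P = MC and taking the root on the rising branch gives Q* = 9.
TR = 133·9 = 1197. TC = 1005 + 387 = 1392. Profit = 1197 − 1392 = -$195.
Shutting down would mean losing the fixed cost of $1005, so operating at a loss of $195 is better by $810.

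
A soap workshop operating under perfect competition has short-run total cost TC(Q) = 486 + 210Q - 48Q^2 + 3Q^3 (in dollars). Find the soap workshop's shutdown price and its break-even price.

Shutdown price = $18; break-even price = $75

AVC = 210 - 48Q + 3Q^2; minimized at Q = 8, giving min AVC = $18. That is the shutdown price.
ATC = 486/Q + 210 - 48Q + 3Q^2. Setting dATC/dQ = −486/Q^2 − 48 + 6Q = 0 gives Q = 9 (since 6·9^3 − 48·9^2 = 486).
min ATC = 486/9 + 210 − 48·9 + 3·9^2 = $75. That is the break-even price.
For $18 ≤ P < $75 the firm produces at a loss; below $18 it shuts down.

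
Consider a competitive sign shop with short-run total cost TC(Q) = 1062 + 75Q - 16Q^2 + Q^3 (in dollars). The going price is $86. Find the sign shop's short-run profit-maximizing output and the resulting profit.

AVC = 75 - 16Q + Q^2; min AVC = $11 at Q = 8. Since P = $86 ≥ min AVC, the firm produces.
MC = 75 - 32Q + 3Q^2. Setting P = MC and taking the root on the rising branch gives Q* = 11.
TR = 86·11 = 946. TC = 1062 + 220 = 1282. Profit = 946 − 1282 = -$336.
That loss of $336 beats the $1062 the firm would lose by shutting down; producing recovers $726 of fixed cost.

Profit = -$336 at Q = 11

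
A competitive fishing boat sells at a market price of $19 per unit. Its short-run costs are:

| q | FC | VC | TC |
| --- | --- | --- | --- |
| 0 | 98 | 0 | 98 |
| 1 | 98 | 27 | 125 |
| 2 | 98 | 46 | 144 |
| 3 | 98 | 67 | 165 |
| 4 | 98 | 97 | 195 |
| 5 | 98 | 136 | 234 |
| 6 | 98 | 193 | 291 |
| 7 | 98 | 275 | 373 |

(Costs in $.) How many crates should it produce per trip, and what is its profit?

q = 0 (shut down); profit = -$98

Profit at each row (π = 19q − TC): q=0: -98; q=1: -106; q=2: -106; q=3: -108; q=4: -119; q=5: -139; q=6: -177; q=7: -240.
Profit is highest at q = 0. Equivalently, the lowest AVC in the table is 67/3 ≈ $22.33 at q = 3, and P = $19 falls below it — price never covers variable cost, so the firm shuts down and loses only its fixed cost.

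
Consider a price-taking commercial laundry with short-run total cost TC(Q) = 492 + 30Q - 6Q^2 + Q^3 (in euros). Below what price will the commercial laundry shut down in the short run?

The shutdown price is the minimum of AVC. VC = 30Q - 6Q^2 + Q^3, so AVC = 30 - 6Q + Q^2.
At the minimum of AVC, MC = AVC. MC = 30 - 12Q + 3Q^2; setting MC = AVC gives 2Q^2 - 6Q = 0, so Q = 3. min AVC = 21.
The firm shuts down for any P below €21.

€21 per unit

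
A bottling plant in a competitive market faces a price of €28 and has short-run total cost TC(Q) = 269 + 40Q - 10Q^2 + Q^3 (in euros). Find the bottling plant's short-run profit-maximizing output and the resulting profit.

Profit = -€197 at Q = 6

AVC = 40 - 10Q + Q^2 has its minimum €15 at Q = 5; price €28 clears that bar, so the firm operates.
With MC = 40 - 20Q + 3Q^2, P = MC on the upward-sloping part at Q* = 6.
TR = 28·6 = 168. TC = 269 + 96 = 365. Profit = 168 − 365 = -€197.
That loss of €197 beats the €269 the firm would lose by shutting down; producing recovers €72 of fixed cost.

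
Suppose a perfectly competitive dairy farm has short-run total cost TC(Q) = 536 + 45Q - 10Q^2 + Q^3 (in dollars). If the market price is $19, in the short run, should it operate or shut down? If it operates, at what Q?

Variable cost is VC = 45Q - 10Q^2 + Q^3, so AVC = VC/Q = 45 - 10Q + Q^2 and MC = dTC/dQ = 45 - 20Q + 3Q^2.
AVC hits its minimum where MC = AVC, at Q = 5, giving min AVC = 45 - 10·5 + 5^2 = $20.
Since P = $19 < min AVC = $20, price fails to cover variable cost at any output.
Shutting down limits the loss to fixed cost, $536.

Shut down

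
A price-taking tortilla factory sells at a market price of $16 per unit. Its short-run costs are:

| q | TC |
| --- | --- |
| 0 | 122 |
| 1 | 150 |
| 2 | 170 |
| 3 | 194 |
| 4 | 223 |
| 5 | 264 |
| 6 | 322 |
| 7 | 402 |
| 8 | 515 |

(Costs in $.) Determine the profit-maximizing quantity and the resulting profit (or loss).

Compute π = P·q − TC at each output: q=0: -122; q=1: -134; q=2: -138; q=3: -146; q=4: -159; q=5: -184; q=6: -226; q=7: -290; q=8: -387.
Profit is highest at q = 0. Equivalently, the lowest AVC in the table is 48/2 ≈ $24 at q = 2, and P = $16 falls below it — price never covers variable cost, so the firm shuts down and loses only its fixed cost.

q = 0 (shut down); profit = -$122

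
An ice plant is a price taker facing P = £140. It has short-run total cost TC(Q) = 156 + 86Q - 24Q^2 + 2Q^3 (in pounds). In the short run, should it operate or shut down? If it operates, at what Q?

Produce at Q = 9

From TC, MC = TC'(Q) = 86 - 48Q + 6Q^2 and AVC = VC/Q = 86 - 24Q + 2Q^2.
AVC hits its minimum where MC = AVC, at Q = 6, giving min AVC = 86 - 24·6 + 2·6^2 = £14.
Since P = £140 ≥ min AVC = £14, price covers variable cost and the firm should produce.
Solving P = MC: -54 - 48Q + 6Q^2 = 0 ⇒ Q = -1 or 9. On the upward-sloping branch, Q* = 9.
Check: AVC at Q = 9 is £32 ≤ P, so revenue covers variable cost.
Profit = P·Q − TC = 140·9 − 444 = £816.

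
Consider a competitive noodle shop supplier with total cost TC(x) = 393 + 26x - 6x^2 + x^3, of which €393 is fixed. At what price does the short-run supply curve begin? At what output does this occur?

Short-run supply begins at min AVC. From VC = 26x - 6x^2 + x^3, AVC = 26 - 6x + x^2.
At the minimum of AVC, MC = AVC. MC = 26 - 12x + 3x^2; setting MC = AVC gives 2x^2 - 6x = 0, so x = 3. min AVC = 17.
For P < €17 the firm produces nothing.

€17 per unit, at x = 3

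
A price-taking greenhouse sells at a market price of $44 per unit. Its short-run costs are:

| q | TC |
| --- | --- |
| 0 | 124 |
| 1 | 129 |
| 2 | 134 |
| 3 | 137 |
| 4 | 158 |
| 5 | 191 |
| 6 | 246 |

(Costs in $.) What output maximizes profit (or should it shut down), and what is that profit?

q = 5; profit = $29

Compute π = P·q − TC at each output: q=0: -124; q=1: -85; q=2: -46; q=3: -5; q=4: 18; q=5: 29; q=6: 18.
Profit is maximized at q = 5. AVC there is 67/5 = $13.40 ≤ P, so producing beats shutting down (which would give -$124).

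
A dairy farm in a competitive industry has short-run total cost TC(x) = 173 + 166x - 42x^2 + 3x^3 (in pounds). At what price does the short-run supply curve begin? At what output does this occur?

£19 per unit, at x = 7

The shutdown price is the minimum of AVC. VC = 166x - 42x^2 + 3x^3, so AVC = 166 - 42x + 3x^2.
At the minimum of AVC, MC = AVC. MC = 166 - 84x + 9x^2; setting MC = AVC gives 6x^2 - 42x = 0, so x = 7. min AVC = 19.
For P < £19 the firm produces nothing.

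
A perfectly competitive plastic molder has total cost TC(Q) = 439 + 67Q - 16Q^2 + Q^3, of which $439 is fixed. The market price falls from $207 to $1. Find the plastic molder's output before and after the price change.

Output falls from 14 to 0 (the firm shuts down)

MC = 67 - 32Q + 3Q^2; the shutdown threshold is min AVC = $3 (at Q = 8).
At P = $207 ≥ min AVC, set P = MC on the rising branch: Q = 14.
At P = $1 < min AVC = $3, price no longer covers variable cost at any output, so the firm shuts down: Q = 0.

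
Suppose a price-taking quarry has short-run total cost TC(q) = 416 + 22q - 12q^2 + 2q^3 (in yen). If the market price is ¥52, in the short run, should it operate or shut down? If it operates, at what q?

Produce at q = 5

Variable cost is VC = 22q - 12q^2 + 2q^3, so AVC = VC/q = 22 - 12q + 2q^2 and MC = dTC/dq = 22 - 24q + 6q^2.
The AVC parabola has its vertex at q = 12/4 = 3, where AVC = 22 - 12·3 + 2·3^2 = ¥4.
Because ¥52 ≥ ¥4, revenue can cover variable cost; the firm operates.
Solving P = MC: -30 - 24q + 6q^2 = 0 ⇒ q = -1 or 5. On the upward-sloping branch, q* = 5.
Check: AVC at q = 5 is ¥12 ≤ P, so revenue covers variable cost.
Profit = P·q − TC = 52·5 − 476 = -¥216, a loss, but smaller than the ¥416 fixed cost the firm would lose by shutting down.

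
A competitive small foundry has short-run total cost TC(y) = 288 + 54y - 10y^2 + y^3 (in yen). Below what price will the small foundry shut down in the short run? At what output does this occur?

¥29 per unit, at y = 5

The shutdown price is the minimum of AVC. VC = 54y - 10y^2 + y^3, so AVC = 54 - 10y + y^2.
dAVC/dy = -10 + 2y = 0 gives y = 5. min AVC = 54 - 10·5 + 5^2 = 29.
So the shutdown price is ¥29.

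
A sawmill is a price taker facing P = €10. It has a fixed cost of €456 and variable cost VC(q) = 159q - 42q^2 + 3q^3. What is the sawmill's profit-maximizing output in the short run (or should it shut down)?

Strip out fixed cost: VC = 159q - 42q^2 + 3q^3. Then AVC = 159 - 42q + 3q^2 and MC = 159 - 84q + 9q^2.
AVC is minimized where dAVC/dq = -42 + 6q = 0, at q = 7; min AVC = 159 - 42·7 + 3·7^2 = €12.
With P < min AVC (€10 < €12), every unit sold adds to the loss.
Best response: produce nothing and absorb the €456 fixed cost.

Shut down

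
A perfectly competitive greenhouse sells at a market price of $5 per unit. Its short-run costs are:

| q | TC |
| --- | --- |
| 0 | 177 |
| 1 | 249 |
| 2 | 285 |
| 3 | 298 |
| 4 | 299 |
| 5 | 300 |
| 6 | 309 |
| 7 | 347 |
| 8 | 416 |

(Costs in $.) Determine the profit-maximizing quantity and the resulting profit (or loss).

q = 0 (shut down); profit = -$177

Tabulate TR − TC: q=0: -177; q=1: -244; q=2: -275; q=3: -283; q=4: -279; q=5: -275; q=6: -279; q=7: -312; q=8: -376.
Profit is highest at q = 0. Equivalently, the lowest AVC in the table is 132/6 ≈ $22 at q = 6, and P = $5 falls below it — price never covers variable cost, so the firm shuts down and loses only its fixed cost.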